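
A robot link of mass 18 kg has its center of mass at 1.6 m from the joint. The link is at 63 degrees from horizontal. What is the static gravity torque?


tau = m*g*L*cos(angle)
= 18 * 9.81 * 1.6 * cos(63 deg)
= 18 * 9.81 * 1.6 * 0.454
= 128.265 Nm


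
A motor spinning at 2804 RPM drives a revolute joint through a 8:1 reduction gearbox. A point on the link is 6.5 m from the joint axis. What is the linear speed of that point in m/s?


omega_motor = 2804 * 2*pi/60 = 293.6342 rad/s
omega_joint = omega_motor / 8 = 36.7043 rad/s
v = omega_joint * r = 36.7043 * 6.5
= 238.5778 m/s


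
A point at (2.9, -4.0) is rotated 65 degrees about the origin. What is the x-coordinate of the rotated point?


x' = x*cos(theta) - y*sin(theta)
cos(65 deg) = 0.4226, sin(65 deg) = 0.9063
x' = 2.9 * 0.4226 - -4.0 * 0.9063
= 1.2256 - -3.6252
= 4.8508


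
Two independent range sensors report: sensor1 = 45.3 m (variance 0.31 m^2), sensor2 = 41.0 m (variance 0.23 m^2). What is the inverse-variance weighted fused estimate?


w1 = (1/var1) / (1/var1 + 1/var2)
   = 3.2258 / (3.2258 + 4.3478) = 0.4259
w2 = 1 - w1 = 0.5741
fused = w1*s1 + w2*s2 = 19.2944 + 23.537
= 42.8315 m


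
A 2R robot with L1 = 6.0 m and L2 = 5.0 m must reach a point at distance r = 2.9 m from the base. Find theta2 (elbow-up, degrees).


cos(theta2) = (r^2 - L1^2 - L2^2) / (2*L1*L2)
cos(theta2) = (8.41 - 36.0 - 25.0) / 60.0
cos(theta2) = -0.8765
theta2 = 151.223 degrees


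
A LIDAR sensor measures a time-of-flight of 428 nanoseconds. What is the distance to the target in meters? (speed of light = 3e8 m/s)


tof = 428 ns = 4.28e-07 s
dist = c * tof / 2
= 3e8 * 4.28e-07 / 2
= 64.2 m


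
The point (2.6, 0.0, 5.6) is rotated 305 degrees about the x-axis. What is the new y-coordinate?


Rotation about x-axis: y' = y*cos(theta) - z*sin(theta)
= 0.0 * 0.5736 - 5.6 * -0.8192
= 4.5873


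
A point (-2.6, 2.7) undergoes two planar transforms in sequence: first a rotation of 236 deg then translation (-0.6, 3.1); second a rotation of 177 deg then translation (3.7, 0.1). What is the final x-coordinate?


After transform 1:
x1 = cos(236)*-2.6 - sin(236)*2.7 + -0.6 = 3.0923
y1 = sin(236)*-2.6 + cos(236)*2.7 + 3.1 = 3.7457
After transform 2:
x2 = cos(177)*3.0923 - sin(177)*3.7457 + 3.7
= 0.4159


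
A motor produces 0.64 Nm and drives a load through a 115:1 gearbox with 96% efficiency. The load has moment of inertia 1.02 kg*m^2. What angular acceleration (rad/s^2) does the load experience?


tau_out = tau_motor * N * eta
= 0.64 * 115 * 0.96 = 70.656 Nm
alpha = tau_out / I = 70.656 / 1.02
= 69.2706 rad/s^2


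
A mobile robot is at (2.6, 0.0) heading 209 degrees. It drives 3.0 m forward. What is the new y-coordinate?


y_new = y0 + d*sin(theta)
= 0.0 + 3.0*sin(209)
= 0.0 + -1.4544
= -1.4544


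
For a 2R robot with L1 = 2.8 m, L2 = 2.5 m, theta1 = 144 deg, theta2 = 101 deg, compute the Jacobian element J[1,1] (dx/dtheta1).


J[1,1] = -L1*sin(t1) - L2*sin(t1+t2)
= -2.8*sin(144) - 2.5*sin(245)
= 0.62


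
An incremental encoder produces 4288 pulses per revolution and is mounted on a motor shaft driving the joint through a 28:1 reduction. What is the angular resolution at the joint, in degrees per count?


counts per rev = 4288
effective counts at joint = 4288 * 28 = 120064
resolution = 360 / 120064
= 0.003 deg/count


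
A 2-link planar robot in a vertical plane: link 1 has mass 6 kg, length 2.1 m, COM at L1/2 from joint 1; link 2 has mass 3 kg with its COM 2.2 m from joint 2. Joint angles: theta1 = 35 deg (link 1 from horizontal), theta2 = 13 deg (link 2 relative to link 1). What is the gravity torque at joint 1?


Horizontal distance from joint 1 to link-1 COM:
  x_c1 = (L1/2)*cos(t1) = 1.05 * 0.8192 = 0.8601 m
Horizontal distance from joint 1 to link-2 COM:
  x_c2 = L1*cos(t1) + Lc2*cos(t1+t2)
       = 2.1*0.8192 + 2.2*0.6691 = 3.1923 m
tau1 = m1*g*x_c1 + m2*g*x_c2
     = 6*9.81*0.8601 + 3*9.81*3.1923
     = 50.6261 + 93.9496
     = 144.5756 Nm


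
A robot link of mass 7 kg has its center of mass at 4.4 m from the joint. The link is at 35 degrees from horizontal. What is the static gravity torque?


tau = m*g*L*cos(angle)
= 7 * 9.81 * 4.4 * cos(35 deg)
= 7 * 9.81 * 4.4 * 0.8192
= 247.5052 Nm


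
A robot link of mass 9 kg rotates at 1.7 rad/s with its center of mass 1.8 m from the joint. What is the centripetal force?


F = m * omega^2 * r
= 9 * 1.7^2 * 1.8
= 9 * 2.89 * 1.8
= 46.818 N


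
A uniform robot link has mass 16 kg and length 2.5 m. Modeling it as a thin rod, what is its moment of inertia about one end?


I = (1/3) * m * L^2
= (1/3) * 16 * 2.5^2
= 0.333333 * 16 * 6.25
= 33.3333 kg*m^2


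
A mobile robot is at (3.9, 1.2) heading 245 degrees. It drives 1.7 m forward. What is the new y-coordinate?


y_new = y0 + d*sin(theta)
= 1.2 + 1.7*sin(245)
= 1.2 + -1.5407
= -0.3407


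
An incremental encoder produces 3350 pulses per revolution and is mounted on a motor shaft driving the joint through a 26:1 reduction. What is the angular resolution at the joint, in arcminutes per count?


counts per rev = 3350
effective counts at joint = 3350 * 26 = 87100
resolution = 360*60 / 87100
= 0.248 arcmin/count


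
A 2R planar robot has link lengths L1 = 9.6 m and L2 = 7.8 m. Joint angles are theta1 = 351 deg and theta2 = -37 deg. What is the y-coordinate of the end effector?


Convert angles to radians: theta1 = 6.1261, theta2 = -0.6458
y = L1*sin(theta1) + L2*sin(theta1+theta2)
y = -1.5018 + -5.6109
y = -7.1126


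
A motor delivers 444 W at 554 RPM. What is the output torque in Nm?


omega = 554 * 2*pi/60 = 58.0147 rad/s
tau = P / omega = 444 / 58.0147
= 7.6532 Nm


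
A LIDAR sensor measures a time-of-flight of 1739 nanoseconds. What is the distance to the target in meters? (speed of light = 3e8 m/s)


tof = 1739 ns = 1.739e-06 s
dist = c * tof / 2
= 3e8 * 1.739e-06 / 2
= 260.85 m


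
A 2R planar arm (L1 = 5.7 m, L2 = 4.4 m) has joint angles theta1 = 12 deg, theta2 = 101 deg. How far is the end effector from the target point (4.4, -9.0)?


End effector via forward kinematics:
x = L1*cos(t1) + L2*cos(t1+t2) = 3.8562
y = L1*sin(t1) + L2*sin(t1+t2) = 5.2353
Distance to target:
d = sqrt((4.4 - 3.8562)^2 + (-9.0 - 5.2353)^2)
= sqrt(0.2957 + 202.6443)
= 14.2457 m


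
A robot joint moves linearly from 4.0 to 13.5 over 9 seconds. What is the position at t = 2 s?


s = t/T = 2/9 = 0.2222
p(t) = p0 + (pf-p0)*s
= 4.0 + (13.5 - 4.0) * 0.2222
= 6.1111


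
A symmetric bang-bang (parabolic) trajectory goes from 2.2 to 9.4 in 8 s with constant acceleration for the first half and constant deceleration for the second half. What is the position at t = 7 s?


Symmetric rest-to-rest: each phase covers (pf-p0)/2 in time T/2. 0.5*a*(T/2)^2 = (pf-p0)/2 => a = 4*(pf-p0)/T^2
a = 4*(9.4-2.2)/8^2 = 0.45
t = 7 is in the deceleration phase (t > T/2).
p = pf - 0.5*a*(T-t)^2 = 9.4 - 0.5*0.45*1^2
= 9.175


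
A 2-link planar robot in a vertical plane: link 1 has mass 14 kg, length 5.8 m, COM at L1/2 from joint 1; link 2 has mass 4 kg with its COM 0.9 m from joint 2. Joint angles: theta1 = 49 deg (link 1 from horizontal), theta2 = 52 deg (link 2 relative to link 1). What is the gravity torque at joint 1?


Horizontal distance from joint 1 to link-1 COM:
  x_c1 = (L1/2)*cos(t1) = 2.9 * 0.6561 = 1.9026 m
Horizontal distance from joint 1 to link-2 COM:
  x_c2 = L1*cos(t1) + Lc2*cos(t1+t2)
       = 5.8*0.6561 + 0.9*-0.1908 = 3.6334 m
tau1 = m1*g*x_c1 + m2*g*x_c2
     = 14*9.81*1.9026 + 4*9.81*3.6334
     = 261.2991 + 142.5752
     = 403.8743 Nm


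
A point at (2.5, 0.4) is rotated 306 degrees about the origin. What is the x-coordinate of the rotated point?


x' = x*cos(theta) - y*sin(theta)
cos(306 deg) = 0.5878, sin(306 deg) = -0.809
x' = 2.5 * 0.5878 - 0.4 * -0.809
= 1.4695 - -0.3236
= 1.7931


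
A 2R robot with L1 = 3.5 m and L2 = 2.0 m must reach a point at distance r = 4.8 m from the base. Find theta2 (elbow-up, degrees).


cos(theta2) = (r^2 - L1^2 - L2^2) / (2*L1*L2)
cos(theta2) = (23.04 - 12.25 - 4.0) / 14.0
cos(theta2) = 0.485
theta2 = 60.9875 degrees


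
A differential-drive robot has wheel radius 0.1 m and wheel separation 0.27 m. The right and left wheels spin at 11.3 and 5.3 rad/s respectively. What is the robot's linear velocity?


vR = r*wR = 0.1*11.3 = 1.13 m/s
vL = r*wL = 0.1*5.3 = 0.53 m/s
v = (vR+vL)/2 = 0.83 m/s
omega = (vR-vL)/L = 2.2222 rad/s
linear velocity = 0.83 m/s


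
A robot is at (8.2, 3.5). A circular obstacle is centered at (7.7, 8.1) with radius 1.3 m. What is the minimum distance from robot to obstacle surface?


center_dist = sqrt((8.2-7.7)^2 + (3.5-8.1)^2)
= sqrt(0.25 + 21.16)
= 4.6271
min_dist = center_dist - radius = 4.6271 - 1.3 = 3.3271 m


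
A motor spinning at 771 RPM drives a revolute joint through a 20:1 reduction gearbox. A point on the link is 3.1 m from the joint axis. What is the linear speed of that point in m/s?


omega_motor = 771 * 2*pi/60 = 80.7389 rad/s
omega_joint = omega_motor / 20 = 4.0369 rad/s
v = omega_joint * r = 4.0369 * 3.1
= 12.5145 m/s


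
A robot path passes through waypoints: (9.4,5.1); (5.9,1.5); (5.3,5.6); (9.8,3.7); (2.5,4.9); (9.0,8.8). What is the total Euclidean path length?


Segment lengths:
  seg1 = sqrt((-3.5)^2 + (-3.6)^2) = 5.021
  seg2 = sqrt((-0.6)^2 + (4.1)^2) = 4.1437
  seg3 = sqrt((4.5)^2 + (-1.9)^2) = 4.8847
  seg4 = sqrt((-7.3)^2 + (1.2)^2) = 7.398
  seg5 = sqrt((6.5)^2 + (3.9)^2) = 7.5802
Total = 29.0275


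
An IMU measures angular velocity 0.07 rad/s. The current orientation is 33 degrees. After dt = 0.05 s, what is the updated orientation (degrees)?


delta_theta = w * dt = 0.07 * 0.05 = 0.0035 rad
= 0.2005 deg
theta_new = 33 + 0.2005 = 33.2005 deg


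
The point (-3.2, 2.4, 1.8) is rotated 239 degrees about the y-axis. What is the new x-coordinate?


Rotation about y-axis: x' = x*cos(theta) + z*sin(theta)
= -3.2 * -0.515 + 1.8 * -0.8572
= 0.1052


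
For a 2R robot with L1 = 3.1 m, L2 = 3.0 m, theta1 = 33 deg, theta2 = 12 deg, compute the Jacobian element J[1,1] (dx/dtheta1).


J[1,1] = -L1*sin(t1) - L2*sin(t1+t2)
= -3.1*sin(33) - 3.0*sin(45)
= -3.8097


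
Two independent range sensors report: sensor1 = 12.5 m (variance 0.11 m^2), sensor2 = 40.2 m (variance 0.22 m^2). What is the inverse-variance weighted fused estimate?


w1 = (1/var1) / (1/var1 + 1/var2)
   = 9.0909 / (9.0909 + 4.5455) = 0.6667
w2 = 1 - w1 = 0.3333
fused = w1*s1 + w2*s2 = 8.3333 + 13.4
= 21.7333 m


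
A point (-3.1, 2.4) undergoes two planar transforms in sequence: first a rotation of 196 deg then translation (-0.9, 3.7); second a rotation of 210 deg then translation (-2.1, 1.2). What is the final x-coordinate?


After transform 1:
x1 = cos(196)*-3.1 - sin(196)*2.4 + -0.9 = 2.7414
y1 = sin(196)*-3.1 + cos(196)*2.4 + 3.7 = 2.2474
After transform 2:
x2 = cos(210)*2.7414 - sin(210)*2.2474 + -2.1
= -3.3504


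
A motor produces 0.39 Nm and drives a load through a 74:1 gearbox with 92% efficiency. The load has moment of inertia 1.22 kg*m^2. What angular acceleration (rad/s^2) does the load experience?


tau_out = tau_motor * N * eta
= 0.39 * 74 * 0.92 = 26.5512 Nm
alpha = tau_out / I = 26.5512 / 1.22
= 21.7633 rad/s^2


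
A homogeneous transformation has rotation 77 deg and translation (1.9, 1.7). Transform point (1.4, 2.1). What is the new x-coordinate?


x' = cos(theta)*px - sin(theta)*py + tx
= 0.225*1.4 - 0.9744*2.1 + 1.9
= 0.1688


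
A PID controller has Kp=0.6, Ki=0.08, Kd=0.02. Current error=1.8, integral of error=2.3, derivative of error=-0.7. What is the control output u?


u = Kp*e + Ki*int(e) + Kd*de/dt
= 0.6*1.8 + 0.08*2.3 + 0.02*(-0.7)
= 1.08 + 0.184 + -0.014
= 1.25


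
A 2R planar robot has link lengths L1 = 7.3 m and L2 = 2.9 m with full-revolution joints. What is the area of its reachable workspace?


r_max = L1 + L2 = 10.2 m
r_min = |L1 - L2| = 4.4 m
Area = pi*(r_max^2 - r_min^2)
= pi*(104.04 - 19.36)
= pi * 84.68
= 266.0301 m^2


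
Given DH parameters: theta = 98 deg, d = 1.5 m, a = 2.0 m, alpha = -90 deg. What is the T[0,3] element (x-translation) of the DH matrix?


T[0,3] = a * cos(theta)
= 2.0 * cos(98 deg)
= 2.0 * -0.1392
= -0.2783


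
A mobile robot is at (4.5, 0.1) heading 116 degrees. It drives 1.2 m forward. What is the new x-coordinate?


x_new = x0 + d*cos(theta)
= 4.5 + 1.2*cos(116)
= 4.5 + -0.526
= 3.974


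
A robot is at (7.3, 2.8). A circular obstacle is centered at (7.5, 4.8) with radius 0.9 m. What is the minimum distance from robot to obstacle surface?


center_dist = sqrt((7.3-7.5)^2 + (2.8-4.8)^2)
= sqrt(0.04 + 4.0)
= 2.01
min_dist = center_dist - radius = 2.01 - 0.9 = 1.11 m


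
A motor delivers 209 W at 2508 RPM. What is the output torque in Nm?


omega = 2508 * 2*pi/60 = 262.6371 rad/s
tau = P / omega = 209 / 262.6371
= 0.7958 Nm


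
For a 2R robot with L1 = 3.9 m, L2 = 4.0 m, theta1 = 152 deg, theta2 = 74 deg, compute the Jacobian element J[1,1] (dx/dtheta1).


J[1,1] = -L1*sin(t1) - L2*sin(t1+t2)
= -3.9*sin(152) - 4.0*sin(226)
= 1.0464


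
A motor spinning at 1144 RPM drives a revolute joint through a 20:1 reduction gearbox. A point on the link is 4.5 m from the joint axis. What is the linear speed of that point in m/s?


omega_motor = 1144 * 2*pi/60 = 119.7994 rad/s
omega_joint = omega_motor / 20 = 5.99 rad/s
v = omega_joint * r = 5.99 * 4.5
= 26.9549 m/s


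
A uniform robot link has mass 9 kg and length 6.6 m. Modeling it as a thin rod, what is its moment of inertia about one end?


I = (1/3) * m * L^2
= (1/3) * 9 * 6.6^2
= 0.333333 * 9 * 43.56
= 130.68 kg*m^2


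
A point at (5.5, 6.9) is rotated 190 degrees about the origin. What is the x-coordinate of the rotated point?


x' = x*cos(theta) - y*sin(theta)
cos(190 deg) = -0.9848, sin(190 deg) = -0.1736
x' = 5.5 * -0.9848 - 6.9 * -0.1736
= -5.4164 - -1.1982
= -4.2183


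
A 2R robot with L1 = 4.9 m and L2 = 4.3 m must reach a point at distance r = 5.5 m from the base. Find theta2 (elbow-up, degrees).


cos(theta2) = (r^2 - L1^2 - L2^2) / (2*L1*L2)
cos(theta2) = (30.25 - 24.01 - 18.49) / 42.14
cos(theta2) = -0.290698
theta2 = 106.8997 degrees


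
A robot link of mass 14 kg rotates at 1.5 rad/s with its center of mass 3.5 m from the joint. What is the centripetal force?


F = m * omega^2 * r
= 14 * 1.5^2 * 3.5
= 14 * 2.25 * 3.5
= 110.25 N


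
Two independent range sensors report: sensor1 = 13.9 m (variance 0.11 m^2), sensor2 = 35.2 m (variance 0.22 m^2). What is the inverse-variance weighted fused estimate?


w1 = (1/var1) / (1/var1 + 1/var2)
   = 9.0909 / (9.0909 + 4.5455) = 0.6667
w2 = 1 - w1 = 0.3333
fused = w1*s1 + w2*s2 = 9.2667 + 11.7333
= 21.0 m


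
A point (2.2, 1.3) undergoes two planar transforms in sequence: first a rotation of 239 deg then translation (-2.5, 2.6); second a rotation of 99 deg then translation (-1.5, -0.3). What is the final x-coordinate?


After transform 1:
x1 = cos(239)*2.2 - sin(239)*1.3 + -2.5 = -2.5188
y1 = sin(239)*2.2 + cos(239)*1.3 + 2.6 = 0.0447
After transform 2:
x2 = cos(99)*-2.5188 - sin(99)*0.0447 + -1.5
= -1.1501


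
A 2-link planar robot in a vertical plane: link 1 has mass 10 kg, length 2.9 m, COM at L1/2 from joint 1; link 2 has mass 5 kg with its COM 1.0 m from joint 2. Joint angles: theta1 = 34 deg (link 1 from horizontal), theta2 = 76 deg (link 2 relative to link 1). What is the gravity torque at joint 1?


Horizontal distance from joint 1 to link-1 COM:
  x_c1 = (L1/2)*cos(t1) = 1.45 * 0.829 = 1.2021 m
Horizontal distance from joint 1 to link-2 COM:
  x_c2 = L1*cos(t1) + Lc2*cos(t1+t2)
       = 2.9*0.829 + 1.0*-0.342 = 2.0622 m
tau1 = m1*g*x_c1 + m2*g*x_c2
     = 10*9.81*1.2021 + 5*9.81*2.0622
     = 117.9264 + 101.1504
     = 219.0768 Nm


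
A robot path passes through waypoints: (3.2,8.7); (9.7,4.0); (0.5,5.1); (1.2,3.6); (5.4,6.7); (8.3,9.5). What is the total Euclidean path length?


Segment lengths:
  seg1 = sqrt((6.5)^2 + (-4.7)^2) = 8.0212
  seg2 = sqrt((-9.2)^2 + (1.1)^2) = 9.2655
  seg3 = sqrt((0.7)^2 + (-1.5)^2) = 1.6553
  seg4 = sqrt((4.2)^2 + (3.1)^2) = 5.2202
  seg5 = sqrt((2.9)^2 + (2.8)^2) = 4.0311
Total = 28.1933


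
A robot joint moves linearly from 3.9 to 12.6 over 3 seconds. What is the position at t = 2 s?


s = t/T = 2/3 = 0.6667
p(t) = p0 + (pf-p0)*s
= 3.9 + (12.6 - 3.9) * 0.6667
= 9.7


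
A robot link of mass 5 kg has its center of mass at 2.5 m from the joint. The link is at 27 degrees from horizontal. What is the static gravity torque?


tau = m*g*L*cos(angle)
= 5 * 9.81 * 2.5 * cos(27 deg)
= 5 * 9.81 * 2.5 * 0.891
= 109.2597 Nm


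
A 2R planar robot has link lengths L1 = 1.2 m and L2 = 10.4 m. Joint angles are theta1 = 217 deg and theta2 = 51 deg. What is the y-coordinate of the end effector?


Convert angles to radians: theta1 = 3.7874, theta2 = 0.8901
y = L1*sin(theta1) + L2*sin(theta1+theta2)
y = -0.7222 + -10.3937
y = -11.1158


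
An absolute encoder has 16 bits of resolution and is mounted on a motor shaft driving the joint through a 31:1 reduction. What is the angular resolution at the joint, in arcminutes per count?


counts = 2^16 = 65536
effective counts at joint = 65536 * 31 = 2031616
resolution = 360*60 / 2031616
= 0.0106 arcmin/count


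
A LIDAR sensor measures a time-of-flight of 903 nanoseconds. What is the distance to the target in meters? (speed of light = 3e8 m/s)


tof = 903 ns = 9.03e-07 s
dist = c * tof / 2
= 3e8 * 9.03e-07 / 2
= 135.45 m


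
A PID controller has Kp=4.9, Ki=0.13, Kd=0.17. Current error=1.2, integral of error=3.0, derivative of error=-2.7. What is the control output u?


u = Kp*e + Ki*int(e) + Kd*de/dt
= 4.9*1.2 + 0.13*3.0 + 0.17*(-2.7)
= 5.88 + 0.39 + -0.459
= 5.811


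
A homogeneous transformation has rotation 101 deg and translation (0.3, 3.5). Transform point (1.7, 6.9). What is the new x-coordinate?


x' = cos(theta)*px - sin(theta)*py + tx
= -0.1908*1.7 - 0.9816*6.9 + 0.3
= -6.7976


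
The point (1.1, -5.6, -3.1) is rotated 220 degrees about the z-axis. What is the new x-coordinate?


Rotation about z-axis: x' = x*cos(theta) - y*sin(theta)
= 1.1 * -0.766 - -5.6 * -0.6428
= -4.4423


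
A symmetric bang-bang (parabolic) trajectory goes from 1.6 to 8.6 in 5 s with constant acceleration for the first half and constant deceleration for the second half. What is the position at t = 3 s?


Symmetric rest-to-rest: each phase covers (pf-p0)/2 in time T/2. 0.5*a*(T/2)^2 = (pf-p0)/2 => a = 4*(pf-p0)/T^2
a = 4*(8.6-1.6)/5^2 = 1.12
t = 3 is in the deceleration phase (t > T/2).
p = pf - 0.5*a*(T-t)^2 = 8.6 - 0.5*1.12*2^2
= 6.36


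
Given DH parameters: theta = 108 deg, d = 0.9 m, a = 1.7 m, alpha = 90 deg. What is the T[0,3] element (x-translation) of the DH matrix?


T[0,3] = a * cos(theta)
= 1.7 * cos(108 deg)
= 1.7 * -0.309
= -0.5253


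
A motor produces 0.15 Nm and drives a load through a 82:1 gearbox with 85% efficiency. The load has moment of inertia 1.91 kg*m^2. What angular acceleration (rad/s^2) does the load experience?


tau_out = tau_motor * N * eta
= 0.15 * 82 * 0.85 = 10.455 Nm
alpha = tau_out / I = 10.455 / 1.91
= 5.4738 rad/s^2


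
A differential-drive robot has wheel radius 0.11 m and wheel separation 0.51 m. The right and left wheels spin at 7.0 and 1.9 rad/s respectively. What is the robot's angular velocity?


vR = r*wR = 0.11*7.0 = 0.77 m/s
vL = r*wL = 0.11*1.9 = 0.209 m/s
v = (vR+vL)/2 = 0.4895 m/s
omega = (vR-vL)/L = 1.1 rad/s
angular velocity = 1.1 rad/s


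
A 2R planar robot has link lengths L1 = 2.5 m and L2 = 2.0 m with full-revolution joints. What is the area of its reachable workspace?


r_max = L1 + L2 = 4.5 m
r_min = |L1 - L2| = 0.5 m
Area = pi*(r_max^2 - r_min^2)
= pi*(20.25 - 0.25)
= pi * 20.0
= 62.8319 m^2


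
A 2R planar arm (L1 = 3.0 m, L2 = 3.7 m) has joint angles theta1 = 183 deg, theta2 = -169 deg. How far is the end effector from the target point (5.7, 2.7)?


End effector via forward kinematics:
x = L1*cos(t1) + L2*cos(t1+t2) = 0.5942
y = L1*sin(t1) + L2*sin(t1+t2) = 0.7381
Distance to target:
d = sqrt((5.7 - 0.5942)^2 + (2.7 - 0.7381)^2)
= sqrt(26.0691 + 3.849)
= 5.4698 m


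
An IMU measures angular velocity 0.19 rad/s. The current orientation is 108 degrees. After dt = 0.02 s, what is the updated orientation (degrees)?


delta_theta = w * dt = 0.19 * 0.02 = 0.0038 rad
= 0.2177 deg
theta_new = 108 + 0.2177 = 108.2177 deg


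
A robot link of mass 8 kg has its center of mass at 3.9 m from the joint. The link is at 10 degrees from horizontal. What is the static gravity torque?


tau = m*g*L*cos(angle)
= 8 * 9.81 * 3.9 * cos(10 deg)
= 8 * 9.81 * 3.9 * 0.9848
= 301.4221 Nm


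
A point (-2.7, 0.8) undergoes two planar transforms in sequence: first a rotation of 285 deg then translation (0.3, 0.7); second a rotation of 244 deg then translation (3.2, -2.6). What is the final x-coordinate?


After transform 1:
x1 = cos(285)*-2.7 - sin(285)*0.8 + 0.3 = 0.3739
y1 = sin(285)*-2.7 + cos(285)*0.8 + 0.7 = 3.5151
After transform 2:
x2 = cos(244)*0.3739 - sin(244)*3.5151 + 3.2
= 6.1954


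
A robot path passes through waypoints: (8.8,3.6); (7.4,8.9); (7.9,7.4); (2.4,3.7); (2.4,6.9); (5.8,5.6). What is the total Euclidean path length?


Segment lengths:
  seg1 = sqrt((-1.4)^2 + (5.3)^2) = 5.4818
  seg2 = sqrt((0.5)^2 + (-1.5)^2) = 1.5811
  seg3 = sqrt((-5.5)^2 + (-3.7)^2) = 6.6287
  seg4 = sqrt((0.0)^2 + (3.2)^2) = 3.2
  seg5 = sqrt((3.4)^2 + (-1.3)^2) = 3.6401
Total = 20.5317


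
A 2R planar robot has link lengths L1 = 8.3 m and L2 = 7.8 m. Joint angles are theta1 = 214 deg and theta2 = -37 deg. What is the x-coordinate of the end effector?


Convert angles to radians: theta1 = 3.735, theta2 = -0.6458
x = L1*cos(theta1) + L2*cos(theta1+theta2)
x = -6.881 + -7.7893
x = -14.6703


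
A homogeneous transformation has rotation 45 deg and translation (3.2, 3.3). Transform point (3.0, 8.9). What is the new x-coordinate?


x' = cos(theta)*px - sin(theta)*py + tx
= 0.7071*3.0 - 0.7071*8.9 + 3.2
= -0.9719


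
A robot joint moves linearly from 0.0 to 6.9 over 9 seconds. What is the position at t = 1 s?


s = t/T = 1/9 = 0.1111
p(t) = p0 + (pf-p0)*s
= 0.0 + (6.9 - 0.0) * 0.1111
= 0.7667


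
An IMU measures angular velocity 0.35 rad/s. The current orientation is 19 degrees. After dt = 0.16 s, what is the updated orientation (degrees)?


delta_theta = w * dt = 0.35 * 0.16 = 0.056 rad
= 3.2086 deg
theta_new = 19 + 3.2086 = 22.2086 deg


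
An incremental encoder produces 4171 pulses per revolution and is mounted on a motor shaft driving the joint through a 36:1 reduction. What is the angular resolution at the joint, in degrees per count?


counts per rev = 4171
effective counts at joint = 4171 * 36 = 150156
resolution = 360 / 150156
= 0.0024 deg/count


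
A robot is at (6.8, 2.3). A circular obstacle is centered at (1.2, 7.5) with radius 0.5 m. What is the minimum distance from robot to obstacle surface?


center_dist = sqrt((6.8-1.2)^2 + (2.3-7.5)^2)
= sqrt(31.36 + 27.04)
= 7.642
min_dist = center_dist - radius = 7.642 - 0.5 = 7.142 m


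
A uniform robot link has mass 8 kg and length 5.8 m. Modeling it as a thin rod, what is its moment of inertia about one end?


I = (1/3) * m * L^2
= (1/3) * 8 * 5.8^2
= 0.333333 * 8 * 33.64
= 89.7067 kg*m^2


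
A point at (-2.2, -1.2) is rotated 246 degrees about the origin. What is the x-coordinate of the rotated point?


x' = x*cos(theta) - y*sin(theta)
cos(246 deg) = -0.4067, sin(246 deg) = -0.9135
x' = -2.2 * -0.4067 - -1.2 * -0.9135
= 0.8948 - 1.0963
= -0.2014


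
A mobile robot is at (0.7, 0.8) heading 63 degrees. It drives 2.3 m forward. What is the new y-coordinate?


y_new = y0 + d*sin(theta)
= 0.8 + 2.3*sin(63)
= 0.8 + 2.0493
= 2.8493


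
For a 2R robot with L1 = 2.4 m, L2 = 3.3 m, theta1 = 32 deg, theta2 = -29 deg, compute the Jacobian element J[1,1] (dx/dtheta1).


J[1,1] = -L1*sin(t1) - L2*sin(t1+t2)
= -2.4*sin(32) - 3.3*sin(3)
= -1.4445


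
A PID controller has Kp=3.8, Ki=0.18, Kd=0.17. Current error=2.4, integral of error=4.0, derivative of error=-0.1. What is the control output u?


u = Kp*e + Ki*int(e) + Kd*de/dt
= 3.8*2.4 + 0.18*4.0 + 0.17*(-0.1)
= 9.12 + 0.72 + -0.017
= 9.823


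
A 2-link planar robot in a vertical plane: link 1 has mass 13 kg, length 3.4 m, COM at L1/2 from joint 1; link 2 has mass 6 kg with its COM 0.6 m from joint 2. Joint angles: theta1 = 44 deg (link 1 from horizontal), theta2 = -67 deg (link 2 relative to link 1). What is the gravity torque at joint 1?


Horizontal distance from joint 1 to link-1 COM:
  x_c1 = (L1/2)*cos(t1) = 1.7 * 0.7193 = 1.2229 m
Horizontal distance from joint 1 to link-2 COM:
  x_c2 = L1*cos(t1) + Lc2*cos(t1+t2)
       = 3.4*0.7193 + 0.6*0.9205 = 2.9981 m
tau1 = m1*g*x_c1 + m2*g*x_c2
     = 13*9.81*1.2229 + 6*9.81*2.9981
     = 155.9536 + 176.4657
     = 332.4193 Nm


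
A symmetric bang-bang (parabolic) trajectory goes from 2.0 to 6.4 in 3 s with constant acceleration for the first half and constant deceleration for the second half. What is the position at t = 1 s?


Symmetric rest-to-rest: each phase covers (pf-p0)/2 in time T/2. 0.5*a*(T/2)^2 = (pf-p0)/2 => a = 4*(pf-p0)/T^2
a = 4*(6.4-2.0)/3^2 = 1.9556
t = 1 is in the acceleration phase (t <= T/2).
p = p0 + 0.5*a*t^2 = 2.0 + 0.5*1.9556*1^2
= 2.9778


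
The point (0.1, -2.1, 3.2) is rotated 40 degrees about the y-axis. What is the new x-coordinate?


Rotation about y-axis: x' = x*cos(theta) + z*sin(theta)
= 0.1 * 0.766 + 3.2 * 0.6428
= 2.1335


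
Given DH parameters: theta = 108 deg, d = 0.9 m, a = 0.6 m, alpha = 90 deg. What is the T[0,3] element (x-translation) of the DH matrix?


T[0,3] = a * cos(theta)
= 0.6 * cos(108 deg)
= 0.6 * -0.309
= -0.1854


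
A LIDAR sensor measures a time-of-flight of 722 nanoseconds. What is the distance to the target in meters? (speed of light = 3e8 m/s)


tof = 722 ns = 7.22e-07 s
dist = c * tof / 2
= 3e8 * 7.22e-07 / 2
= 108.3 m


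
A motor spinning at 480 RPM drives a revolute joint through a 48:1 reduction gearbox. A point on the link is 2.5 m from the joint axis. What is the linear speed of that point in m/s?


omega_motor = 480 * 2*pi/60 = 50.2655 rad/s
omega_joint = omega_motor / 48 = 1.0472 rad/s
v = omega_joint * r = 1.0472 * 2.5
= 2.618 m/s


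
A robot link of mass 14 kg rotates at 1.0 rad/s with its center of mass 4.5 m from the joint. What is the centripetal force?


F = m * omega^2 * r
= 14 * 1.0^2 * 4.5
= 14 * 1.0 * 4.5
= 63.0 N


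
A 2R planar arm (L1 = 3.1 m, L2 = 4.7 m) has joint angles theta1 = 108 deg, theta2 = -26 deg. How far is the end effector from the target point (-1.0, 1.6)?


End effector via forward kinematics:
x = L1*cos(t1) + L2*cos(t1+t2) = -0.3038
y = L1*sin(t1) + L2*sin(t1+t2) = 7.6025
Distance to target:
d = sqrt((-1.0 - -0.3038)^2 + (1.6 - 7.6025)^2)
= sqrt(0.4846 + 36.0304)
= 6.0428 m


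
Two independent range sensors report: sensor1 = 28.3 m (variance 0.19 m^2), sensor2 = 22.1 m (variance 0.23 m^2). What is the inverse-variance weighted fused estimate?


w1 = (1/var1) / (1/var1 + 1/var2)
   = 5.2632 / (5.2632 + 4.3478) = 0.5476
w2 = 1 - w1 = 0.4524
fused = w1*s1 + w2*s2 = 15.4976 + 9.9976
= 25.4952 m


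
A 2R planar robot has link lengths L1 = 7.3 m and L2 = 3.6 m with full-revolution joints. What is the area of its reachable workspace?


r_max = L1 + L2 = 10.9 m
r_min = |L1 - L2| = 3.7 m
Area = pi*(r_max^2 - r_min^2)
= pi*(118.81 - 13.69)
= pi * 105.12
= 330.2442 m^2


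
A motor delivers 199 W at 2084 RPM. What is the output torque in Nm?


omega = 2084 * 2*pi/60 = 218.236 rad/s
tau = P / omega = 199 / 218.236
= 0.9119 Nm


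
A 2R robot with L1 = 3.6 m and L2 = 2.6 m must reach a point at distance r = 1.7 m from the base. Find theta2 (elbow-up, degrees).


cos(theta2) = (r^2 - L1^2 - L2^2) / (2*L1*L2)
cos(theta2) = (2.89 - 12.96 - 6.76) / 18.72
cos(theta2) = -0.899038
theta2 = 154.032 degrees


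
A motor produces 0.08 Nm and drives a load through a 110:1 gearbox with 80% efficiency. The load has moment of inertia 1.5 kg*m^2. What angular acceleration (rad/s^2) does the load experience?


tau_out = tau_motor * N * eta
= 0.08 * 110 * 0.8 = 7.04 Nm
alpha = tau_out / I = 7.04 / 1.5
= 4.6933 rad/s^2


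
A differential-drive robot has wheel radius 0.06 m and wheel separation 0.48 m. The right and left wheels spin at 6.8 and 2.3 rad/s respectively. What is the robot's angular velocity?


vR = r*wR = 0.06*6.8 = 0.408 m/s
vL = r*wL = 0.06*2.3 = 0.138 m/s
v = (vR+vL)/2 = 0.273 m/s
omega = (vR-vL)/L = 0.5625 rad/s
angular velocity = 0.5625 rad/s


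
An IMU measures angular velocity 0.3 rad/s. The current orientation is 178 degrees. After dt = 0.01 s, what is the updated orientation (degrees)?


delta_theta = w * dt = 0.3 * 0.01 = 0.003 rad
= 0.1719 deg
theta_new = 178 + 0.1719 = 178.1719 deg


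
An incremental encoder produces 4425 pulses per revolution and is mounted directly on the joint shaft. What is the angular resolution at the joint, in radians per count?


counts per rev = 4425
resolution = 2*pi / 4425
= 0.0014 rad/count


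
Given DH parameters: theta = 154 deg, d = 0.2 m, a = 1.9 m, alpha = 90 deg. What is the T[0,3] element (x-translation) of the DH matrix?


T[0,3] = a * cos(theta)
= 1.9 * cos(154 deg)
= 1.9 * -0.8988
= -1.7077


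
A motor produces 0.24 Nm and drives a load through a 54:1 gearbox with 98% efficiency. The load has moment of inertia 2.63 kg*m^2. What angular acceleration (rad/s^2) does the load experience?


tau_out = tau_motor * N * eta
= 0.24 * 54 * 0.98 = 12.7008 Nm
alpha = tau_out / I = 12.7008 / 2.63
= 4.8292 rad/s^2


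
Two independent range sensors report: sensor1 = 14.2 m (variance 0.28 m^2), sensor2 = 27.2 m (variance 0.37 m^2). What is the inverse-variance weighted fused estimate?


w1 = (1/var1) / (1/var1 + 1/var2)
   = 3.5714 / (3.5714 + 2.7027) = 0.5692
w2 = 1 - w1 = 0.4308
fused = w1*s1 + w2*s2 = 8.0831 + 11.7169
= 19.8 m


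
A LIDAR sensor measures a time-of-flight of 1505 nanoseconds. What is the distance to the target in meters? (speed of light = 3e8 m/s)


tof = 1505 ns = 1.505e-06 s
dist = c * tof / 2
= 3e8 * 1.505e-06 / 2
= 225.75 m


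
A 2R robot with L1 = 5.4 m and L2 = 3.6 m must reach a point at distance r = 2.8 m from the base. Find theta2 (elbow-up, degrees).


cos(theta2) = (r^2 - L1^2 - L2^2) / (2*L1*L2)
cos(theta2) = (7.84 - 29.16 - 12.96) / 38.88
cos(theta2) = -0.881687
theta2 = 151.8466 degrees


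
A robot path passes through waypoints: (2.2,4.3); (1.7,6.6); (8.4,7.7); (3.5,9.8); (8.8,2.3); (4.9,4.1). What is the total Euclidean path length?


Segment lengths:
  seg1 = sqrt((-0.5)^2 + (2.3)^2) = 2.3537
  seg2 = sqrt((6.7)^2 + (1.1)^2) = 6.7897
  seg3 = sqrt((-4.9)^2 + (2.1)^2) = 5.331
  seg4 = sqrt((5.3)^2 + (-7.5)^2) = 9.1837
  seg5 = sqrt((-3.9)^2 + (1.8)^2) = 4.2953
Total = 27.9535


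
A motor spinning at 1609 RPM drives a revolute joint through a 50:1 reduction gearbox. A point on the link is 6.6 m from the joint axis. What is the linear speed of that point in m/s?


omega_motor = 1609 * 2*pi/60 = 168.4941 rad/s
omega_joint = omega_motor / 50 = 3.3699 rad/s
v = omega_joint * r = 3.3699 * 6.6
= 22.2412 m/s


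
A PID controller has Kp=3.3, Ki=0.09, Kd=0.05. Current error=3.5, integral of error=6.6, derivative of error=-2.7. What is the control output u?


u = Kp*e + Ki*int(e) + Kd*de/dt
= 3.3*3.5 + 0.09*6.6 + 0.05*(-2.7)
= 11.55 + 0.594 + -0.135
= 12.009


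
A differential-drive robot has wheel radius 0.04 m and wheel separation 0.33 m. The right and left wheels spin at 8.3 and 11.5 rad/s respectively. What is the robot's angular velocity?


vR = r*wR = 0.04*8.3 = 0.332 m/s
vL = r*wL = 0.04*11.5 = 0.46 m/s
v = (vR+vL)/2 = 0.396 m/s
omega = (vR-vL)/L = -0.3879 rad/s
angular velocity = -0.3879 rad/s


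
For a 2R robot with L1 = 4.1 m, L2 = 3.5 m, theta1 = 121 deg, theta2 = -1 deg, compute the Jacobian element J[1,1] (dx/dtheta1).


J[1,1] = -L1*sin(t1) - L2*sin(t1+t2)
= -4.1*sin(121) - 3.5*sin(120)
= -6.5455


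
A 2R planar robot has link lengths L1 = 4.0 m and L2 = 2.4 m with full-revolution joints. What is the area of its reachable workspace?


r_max = L1 + L2 = 6.4 m
r_min = |L1 - L2| = 1.6 m
Area = pi*(r_max^2 - r_min^2)
= pi*(40.96 - 2.56)
= pi * 38.4
= 120.6372 m^2


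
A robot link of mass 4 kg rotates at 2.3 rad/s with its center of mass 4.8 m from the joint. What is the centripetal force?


F = m * omega^2 * r
= 4 * 2.3^2 * 4.8
= 4 * 5.29 * 4.8
= 101.568 N


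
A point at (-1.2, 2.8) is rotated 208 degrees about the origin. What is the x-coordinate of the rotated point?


x' = x*cos(theta) - y*sin(theta)
cos(208 deg) = -0.8829, sin(208 deg) = -0.4695
x' = -1.2 * -0.8829 - 2.8 * -0.4695
= 1.0595 - -1.3145
= 2.3741


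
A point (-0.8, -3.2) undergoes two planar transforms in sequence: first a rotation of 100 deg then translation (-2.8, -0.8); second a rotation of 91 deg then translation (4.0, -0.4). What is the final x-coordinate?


After transform 1:
x1 = cos(100)*-0.8 - sin(100)*-3.2 + -2.8 = 0.4903
y1 = sin(100)*-0.8 + cos(100)*-3.2 + -0.8 = -1.0322
After transform 2:
x2 = cos(91)*0.4903 - sin(91)*-1.0322 + 4.0
= 5.0235


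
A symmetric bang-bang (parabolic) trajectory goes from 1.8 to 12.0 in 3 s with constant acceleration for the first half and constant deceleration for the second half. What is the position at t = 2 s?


Symmetric rest-to-rest: each phase covers (pf-p0)/2 in time T/2. 0.5*a*(T/2)^2 = (pf-p0)/2 => a = 4*(pf-p0)/T^2
a = 4*(12.0-1.8)/3^2 = 4.5333
t = 2 is in the deceleration phase (t > T/2).
p = pf - 0.5*a*(T-t)^2 = 12.0 - 0.5*4.5333*1^2
= 9.7333


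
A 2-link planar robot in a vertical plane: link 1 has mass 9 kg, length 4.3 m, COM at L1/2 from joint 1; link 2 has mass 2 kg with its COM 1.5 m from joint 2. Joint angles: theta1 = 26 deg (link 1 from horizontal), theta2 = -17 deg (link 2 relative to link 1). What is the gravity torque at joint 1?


Horizontal distance from joint 1 to link-1 COM:
  x_c1 = (L1/2)*cos(t1) = 2.15 * 0.8988 = 1.9324 m
Horizontal distance from joint 1 to link-2 COM:
  x_c2 = L1*cos(t1) + Lc2*cos(t1+t2)
       = 4.3*0.8988 + 1.5*0.9877 = 5.3463 m
tau1 = m1*g*x_c1 + m2*g*x_c2
     = 9*9.81*1.9324 + 2*9.81*5.3463
     = 170.6122 + 104.8953
     = 275.5076 Nm


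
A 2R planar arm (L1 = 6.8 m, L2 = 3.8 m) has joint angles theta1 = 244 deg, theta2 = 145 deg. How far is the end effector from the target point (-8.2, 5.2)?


End effector via forward kinematics:
x = L1*cos(t1) + L2*cos(t1+t2) = 0.3426
y = L1*sin(t1) + L2*sin(t1+t2) = -4.2695
Distance to target:
d = sqrt((-8.2 - 0.3426)^2 + (5.2 - -4.2695)^2)
= sqrt(72.9765 + 89.6719)
= 12.7534 m


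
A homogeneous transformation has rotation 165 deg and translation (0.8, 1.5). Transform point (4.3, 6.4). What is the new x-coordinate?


x' = cos(theta)*px - sin(theta)*py + tx
= -0.9659*4.3 - 0.2588*6.4 + 0.8
= -5.0099


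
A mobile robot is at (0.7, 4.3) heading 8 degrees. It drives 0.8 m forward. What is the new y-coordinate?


y_new = y0 + d*sin(theta)
= 4.3 + 0.8*sin(8)
= 4.3 + 0.1113
= 4.4113


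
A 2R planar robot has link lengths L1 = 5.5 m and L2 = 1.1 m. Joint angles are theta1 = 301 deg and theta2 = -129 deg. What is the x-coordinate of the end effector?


Convert angles to radians: theta1 = 5.2534, theta2 = -2.2515
x = L1*cos(theta1) + L2*cos(theta1+theta2)
x = 2.8327 + -1.0893
x = 1.7434


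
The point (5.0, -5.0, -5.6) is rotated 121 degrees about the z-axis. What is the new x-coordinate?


Rotation about z-axis: x' = x*cos(theta) - y*sin(theta)
= 5.0 * -0.515 - -5.0 * 0.8572
= 1.7106


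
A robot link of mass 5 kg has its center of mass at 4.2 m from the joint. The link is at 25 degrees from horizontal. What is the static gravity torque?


tau = m*g*L*cos(angle)
= 5 * 9.81 * 4.2 * cos(25 deg)
= 5 * 9.81 * 4.2 * 0.9063
= 186.7085 Nm


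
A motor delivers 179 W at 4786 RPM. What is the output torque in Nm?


omega = 4786 * 2*pi/60 = 501.1887 rad/s
tau = P / omega = 179 / 501.1887
= 0.3572 Nm


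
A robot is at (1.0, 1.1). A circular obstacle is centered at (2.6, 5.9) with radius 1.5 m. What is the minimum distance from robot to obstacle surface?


center_dist = sqrt((1.0-2.6)^2 + (1.1-5.9)^2)
= sqrt(2.56 + 23.04)
= 5.0596
min_dist = center_dist - radius = 5.0596 - 1.5 = 3.5596 m


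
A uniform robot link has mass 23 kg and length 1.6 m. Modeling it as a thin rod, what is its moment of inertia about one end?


I = (1/3) * m * L^2
= (1/3) * 23 * 1.6^2
= 0.333333 * 23 * 2.56
= 19.6267 kg*m^2


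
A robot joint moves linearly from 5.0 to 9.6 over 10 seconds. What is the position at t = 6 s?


s = t/T = 6/10 = 0.6
p(t) = p0 + (pf-p0)*s
= 5.0 + (9.6 - 5.0) * 0.6
= 7.76


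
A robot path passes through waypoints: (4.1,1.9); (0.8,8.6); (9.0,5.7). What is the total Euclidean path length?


Segment lengths:
  seg1 = sqrt((-3.3)^2 + (6.7)^2) = 7.4686
  seg2 = sqrt((8.2)^2 + (-2.9)^2) = 8.6977
Total = 16.1663


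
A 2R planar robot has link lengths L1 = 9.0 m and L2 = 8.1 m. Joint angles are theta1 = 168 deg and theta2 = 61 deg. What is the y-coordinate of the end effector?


Convert angles to radians: theta1 = 2.9322, theta2 = 1.0647
y = L1*sin(theta1) + L2*sin(theta1+theta2)
y = 1.8712 + -6.1131
y = -4.2419


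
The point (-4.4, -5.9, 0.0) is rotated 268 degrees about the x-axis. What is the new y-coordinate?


Rotation about x-axis: y' = y*cos(theta) - z*sin(theta)
= -5.9 * -0.0349 - 0.0 * -0.9994
= 0.2059


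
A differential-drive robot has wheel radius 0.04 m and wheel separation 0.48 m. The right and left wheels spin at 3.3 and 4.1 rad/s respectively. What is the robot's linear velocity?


vR = r*wR = 0.04*3.3 = 0.132 m/s
vL = r*wL = 0.04*4.1 = 0.164 m/s
v = (vR+vL)/2 = 0.148 m/s
omega = (vR-vL)/L = -0.0667 rad/s
linear velocity = 0.148 m/s


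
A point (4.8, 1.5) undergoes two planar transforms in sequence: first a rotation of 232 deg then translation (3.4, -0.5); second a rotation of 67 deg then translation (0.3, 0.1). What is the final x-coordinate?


After transform 1:
x1 = cos(232)*4.8 - sin(232)*1.5 + 3.4 = 1.6268
y1 = sin(232)*4.8 + cos(232)*1.5 + -0.5 = -5.2059
After transform 2:
x2 = cos(67)*1.6268 - sin(67)*-5.2059 + 0.3
= 5.7278


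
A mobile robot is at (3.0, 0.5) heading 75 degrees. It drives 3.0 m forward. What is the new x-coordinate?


x_new = x0 + d*cos(theta)
= 3.0 + 3.0*cos(75)
= 3.0 + 0.7765
= 3.7765


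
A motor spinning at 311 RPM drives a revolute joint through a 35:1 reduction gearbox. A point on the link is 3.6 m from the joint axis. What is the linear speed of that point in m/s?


omega_motor = 311 * 2*pi/60 = 32.5678 rad/s
omega_joint = omega_motor / 35 = 0.9305 rad/s
v = omega_joint * r = 0.9305 * 3.6
= 3.3498 m/s


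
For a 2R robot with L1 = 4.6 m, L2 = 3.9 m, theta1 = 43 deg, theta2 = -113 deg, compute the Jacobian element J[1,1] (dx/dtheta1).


J[1,1] = -L1*sin(t1) - L2*sin(t1+t2)
= -4.6*sin(43) - 3.9*sin(-70)
= 0.5276


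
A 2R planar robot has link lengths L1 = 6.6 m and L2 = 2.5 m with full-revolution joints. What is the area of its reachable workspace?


r_max = L1 + L2 = 9.1 m
r_min = |L1 - L2| = 4.1 m
Area = pi*(r_max^2 - r_min^2)
= pi*(82.81 - 16.81)
= pi * 66.0
= 207.3451 m^2


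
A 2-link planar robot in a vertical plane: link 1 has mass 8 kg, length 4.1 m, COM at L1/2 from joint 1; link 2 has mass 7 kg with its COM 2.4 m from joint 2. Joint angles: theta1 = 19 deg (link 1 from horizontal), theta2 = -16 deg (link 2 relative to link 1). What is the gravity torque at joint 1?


Horizontal distance from joint 1 to link-1 COM:
  x_c1 = (L1/2)*cos(t1) = 2.05 * 0.9455 = 1.9383 m
Horizontal distance from joint 1 to link-2 COM:
  x_c2 = L1*cos(t1) + Lc2*cos(t1+t2)
       = 4.1*0.9455 + 2.4*0.9986 = 6.2733 m
tau1 = m1*g*x_c1 + m2*g*x_c2
     = 8*9.81*1.9383 + 7*9.81*6.2733
     = 152.1188 + 430.7901
     = 582.9089 Nm
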